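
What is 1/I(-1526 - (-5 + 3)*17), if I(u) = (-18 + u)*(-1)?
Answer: 1/1510 ≈ 0.00066225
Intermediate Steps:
I(u) = 18 - u
1/I(-1526 - (-5 + 3)*17) = 1/(18 - (-1526 - (-5 + 3)*17)) = 1/(18 - (-1526 - (-2)*17)) = 1/(18 - (-1526 - 1*(-34))) = 1/(18 - (-1526 + 34)) = 1/(18 - 1*(-1492)) = 1/(18 + 1492) = 1/1510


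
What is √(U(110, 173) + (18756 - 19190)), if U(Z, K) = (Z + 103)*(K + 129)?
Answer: 2*√15973 ≈ 252.77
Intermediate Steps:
U(Z, K) = (103 + Z)*(129 + K)
√(U(110, 173) + (18756 - 19190)) = √((13287 + 103*173 + 129*110 + 173*110) + (18756 - 19190)) = √((13287 + 17819 + 14190 + 19030) - 434) = √(64326 - 434) = √63892 = 2*√15973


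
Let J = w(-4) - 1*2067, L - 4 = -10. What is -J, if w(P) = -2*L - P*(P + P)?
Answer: 2087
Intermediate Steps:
L = -6 (L = 4 - 10 = -6)
w(P) = 12 - 2*P² (w(P) = -2*(-6) - P*(P + P) = 12 - P*2*P = 12 - 2*P²)
J = -2087 (J = (12 - 2*(-4)²) - 1*2067 = (12 - 2*16) - 2067 = (12 - 32) - 2067 = -20 - 2067 = -2087)
-J = -1*(-2087) = 2087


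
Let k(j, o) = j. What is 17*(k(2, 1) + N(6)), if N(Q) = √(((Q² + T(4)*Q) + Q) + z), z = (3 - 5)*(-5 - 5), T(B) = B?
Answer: 34 + 17*√86 ≈ 191.65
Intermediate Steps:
z = 20 (z = -2*(-10) = 20)
N(Q) = √(20 + Q² + 5*Q) (N(Q) = √(((Q² + 4*Q) + Q) + 20) = √((Q² + 5*Q) + 20) = √(20 + Q² + 5*Q))
17*(k(2, 1) + N(6)) = 17*(2 + √(20 + 6² + 5*6)) = 17*(2 + √(20 + 36 + 30)) = 17*(2 + √86) = 34 + 17*√86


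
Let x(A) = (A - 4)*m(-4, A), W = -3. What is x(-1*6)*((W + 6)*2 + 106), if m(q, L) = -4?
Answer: 4480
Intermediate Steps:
x(A) = 16 - 4*A (x(A) = (A - 4)*(-4) = (-4 + A)*(-4) = 16 - 4*A)
x(-1*6)*((W + 6)*2 + 106) = (16 - (-4)*6)*((-3 + 6)*2 + 106) = (16 - 4*(-6))*(3*2 + 106) = (16 + 24)*(6 + 106) = 40*112 = 4480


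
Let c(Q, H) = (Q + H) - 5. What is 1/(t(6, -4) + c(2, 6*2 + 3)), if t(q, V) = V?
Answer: ⅛ ≈ 0.12500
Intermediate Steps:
c(Q, H) = -5 + H + Q (c(Q, H) = (H + Q) - 5 = -5 + H + Q)
1/(t(6, -4) + c(2, 6*2 + 3)) = 1/(-4 + (-5 + (6*2 + 3) + 2)) = 1/(-4 + (-5 + (12 + 3) + 2)) = 1/(-4 + (-5 + 15 + 2)) = 1/(-4 + 12) = 1/8 = ⅛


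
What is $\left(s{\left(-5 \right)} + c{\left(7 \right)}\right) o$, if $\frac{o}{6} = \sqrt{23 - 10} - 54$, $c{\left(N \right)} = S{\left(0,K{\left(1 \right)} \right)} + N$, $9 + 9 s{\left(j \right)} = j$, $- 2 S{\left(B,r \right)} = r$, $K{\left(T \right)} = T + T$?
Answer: $-1440 + \frac{80 \sqrt{13}}{3} \approx -1343.9$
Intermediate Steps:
$K{\left(T \right)} = 2 T$
$S{\left(B,r \right)} = - \frac{r}{2}$
$s{\left(j \right)} = -1 + \frac{j}{9}$
$c{\left(N \right)} = -1 + N$ ($c{\left(N \right)} = - \frac{2 \cdot 1}{2} + N = \left(- \frac{1}{2}\right) 2 + N = -1 + N$)
$o = -324 + 6 \sqrt{13}$ ($o = 6 \left(\sqrt{23 - 10} - 54\right) = 6 \left(\sqrt{13} - 54\right) = 6 \left(-54 + \sqrt{13}\right) = -324 + 6 \sqrt{13} \approx -302.37$)
$\left(s{\left(-5 \right)} + c{\left(7 \right)}\right) o = \left(\left(-1 + \frac{1}{9} \left(-5\right)\right) + \left(-1 + 7\right)\right) \left(-324 + 6 \sqrt{13}\right) = \left(\left(-1 - \frac{5}{9}\right) + 6\right) \left(-324 + 6 \sqrt{13}\right) = \left(- \frac{14}{9} + 6\right) \left(-324 + 6 \sqrt{13}\right) = \frac{40 \left(-324 + 6 \sqrt{13}\right)}{9} = -1440 + \frac{80 \sqrt{13}}{3}$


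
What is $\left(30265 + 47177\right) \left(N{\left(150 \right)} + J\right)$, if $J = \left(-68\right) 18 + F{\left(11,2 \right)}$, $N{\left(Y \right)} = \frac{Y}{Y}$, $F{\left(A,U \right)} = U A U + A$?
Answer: $-90452256$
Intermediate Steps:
$F{\left(A,U \right)} = A + A U^{2}$ ($F{\left(A,U \right)} = A U U + A = A U^{2} + A = A + A U^{2}$)
$N{\left(Y \right)} = 1$
$J = -1169$ ($J = \left(-68\right) 18 + 11 \left(1 + 2^{2}\right) = -1224 + 11 \left(1 + 4\right) = -1224 + 11 \cdot 5 = -1224 + 55 = -1169$)
$\left(30265 + 47177\right) \left(N{\left(150 \right)} + J\right) = \left(30265 + 47177\right) \left(1 - 1169\right) = 77442 \left(-1168\right) = -90452256$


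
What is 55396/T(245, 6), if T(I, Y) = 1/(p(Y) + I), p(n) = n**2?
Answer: 15566276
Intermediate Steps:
T(I, Y) = 1/(I + Y**2) (T(I, Y) = 1/(Y**2 + I) = 1/(I + Y**2))
55396/T(245, 6) = 55396/(1/(245 + 6**2)) = 55396/(1/(245 + 36)) = 55396/(1/281) = 55396*281 = 15566276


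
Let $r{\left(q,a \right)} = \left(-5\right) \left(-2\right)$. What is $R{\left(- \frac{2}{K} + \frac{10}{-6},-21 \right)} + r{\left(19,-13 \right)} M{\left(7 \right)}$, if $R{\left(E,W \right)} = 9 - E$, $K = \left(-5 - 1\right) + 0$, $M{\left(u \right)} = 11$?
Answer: $\frac{361}{3} \approx 120.33$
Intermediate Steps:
$r{\left(q,a \right)} = 10$
$K = -6$ ($K = -6 + 0 = -6$)
$R{\left(- \frac{2}{K} + \frac{10}{-6},-21 \right)} + r{\left(19,-13 \right)} M{\left(7 \right)} = \left(9 - \left(- \frac{2}{-6} + \frac{10}{-6}\right)\right) + 10 \cdot 11 = \left(9 - \left(\left(-2\right) \left(- \frac{1}{6}\right) + 10 \left(- \frac{1}{6}\right)\right)\right) + 110 = \left(9 - \left(\frac{1}{3} - \frac{5}{3}\right)\right) + 110 = \left(9 - - \frac{4}{3}\right) + 110 = \left(9 + \frac{4}{3}\right) + 110 = \frac{31}{3} + 110 = \frac{361}{3}$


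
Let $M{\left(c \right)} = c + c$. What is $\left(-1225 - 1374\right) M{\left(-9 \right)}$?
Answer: $46782$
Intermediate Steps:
$M{\left(c \right)} = 2 c$
$\left(-1225 - 1374\right) M{\left(-9 \right)} = \left(-1225 - 1374\right) 2 \left(-9\right) = \left(-2599\right) \left(-18\right) = 46782$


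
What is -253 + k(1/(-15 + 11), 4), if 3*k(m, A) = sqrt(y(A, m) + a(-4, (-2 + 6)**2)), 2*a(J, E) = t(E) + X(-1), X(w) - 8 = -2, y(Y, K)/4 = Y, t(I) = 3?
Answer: -253 + sqrt(82)/6 ≈ -251.49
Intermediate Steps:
y(Y, K) = 4*Y
X(w) = 6 (X(w) = 8 - 2 = 6)
a(J, E) = 9/2 (a(J, E) = (3 + 6)/2 = (1/2)*9 = 9/2)
k(m, A) = sqrt(9/2 + 4*A)/3 (k(m, A) = sqrt(4*A + 9/2)/3 = sqrt(9/2 + 4*A)/3)
-253 + k(1/(-15 + 11), 4) = -253 + sqrt(18 + 16*4)/6 = -253 + sqrt(18 + 64)/6 = -253 + sqrt(82)/6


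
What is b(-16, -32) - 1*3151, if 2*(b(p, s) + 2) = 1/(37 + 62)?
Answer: -624293/198 ≈ -3153.0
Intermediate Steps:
b(p, s) = -395/198 (b(p, s) = -2 + 1/(2*(37 + 62)) = -2 + (½)/99 = -2 + (½)*(1/99) = -2 + 1/198 = -395/198)
b(-16, -32) - 1*3151 = -395/198 - 1*3151 = -395/198 - 3151 = -624293/198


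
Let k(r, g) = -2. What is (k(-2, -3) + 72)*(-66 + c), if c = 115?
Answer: 3430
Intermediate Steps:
(k(-2, -3) + 72)*(-66 + c) = (-2 + 72)*(-66 + 115) = 70*49 = 3430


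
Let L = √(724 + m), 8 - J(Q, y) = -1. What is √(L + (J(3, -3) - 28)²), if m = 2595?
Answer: √(361 + √3319) ≈ 20.460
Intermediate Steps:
J(Q, y) = 9 (J(Q, y) = 8 - 1*(-1) = 8 + 1 = 9)
L = √3319 (L = √(724 + 2595) = √3319 ≈ 57.611)
√(L + (J(3, -3) - 28)²) = √(√3319 + (9 - 28)²) = √(√3319 + (-19)²) = √(√3319 + 361) = √(361 + √3319)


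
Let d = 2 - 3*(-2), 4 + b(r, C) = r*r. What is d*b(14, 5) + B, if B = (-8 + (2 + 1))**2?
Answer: 1561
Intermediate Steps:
b(r, C) = -4 + r**2 (b(r, C) = -4 + r*r = -4 + r**2)
B = 25 (B = (-8 + 3)**2 = (-5)**2 = 25)
d = 8 (d = 2 + 6 = 8)
d*b(14, 5) + B = 8*(-4 + 14**2) + 25 = 8*(-4 + 196) + 25 = 8*192 + 25 = 1536 + 25 = 1561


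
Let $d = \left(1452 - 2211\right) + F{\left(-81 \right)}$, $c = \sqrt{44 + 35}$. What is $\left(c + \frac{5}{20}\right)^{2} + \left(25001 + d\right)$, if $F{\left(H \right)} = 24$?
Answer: $\frac{389521}{16} + \frac{\sqrt{79}}{2} \approx 24350.0$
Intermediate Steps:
$c = \sqrt{79} \approx 8.8882$
$d = -735$ ($d = \left(1452 - 2211\right) + 24 = -759 + 24 = -735$)
$\left(c + \frac{5}{20}\right)^{2} + \left(25001 + d\right) = \left(\sqrt{79} + \frac{5}{20}\right)^{2} + \left(25001 - 735\right) = \left(\sqrt{79} + 5 \cdot \frac{1}{20}\right)^{2} + 24266 = \left(\sqrt{79} + \frac{1}{4}\right)^{2} + 24266 = \left(\frac{1}{4} + \sqrt{79}\right)^{2} + 24266 = 24266 + \left(\frac{1}{4} + \sqrt{79}\right)^{2}$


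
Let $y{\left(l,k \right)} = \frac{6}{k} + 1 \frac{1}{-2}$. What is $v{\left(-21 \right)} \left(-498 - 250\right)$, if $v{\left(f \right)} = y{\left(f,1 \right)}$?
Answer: $-4114$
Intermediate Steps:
$y{\left(l,k \right)} = - \frac{1}{2} + \frac{6}{k}$ ($y{\left(l,k \right)} = \frac{6}{k} + 1 \left(- \frac{1}{2}\right) = \frac{6}{k} - \frac{1}{2} = - \frac{1}{2} + \frac{6}{k}$)
$v{\left(f \right)} = \frac{11}{2}$ ($v{\left(f \right)} = \frac{12 - 1}{2 \cdot 1} = \frac{1}{2} \cdot 1 \left(12 - 1\right) = \frac{1}{2} \cdot 1 \cdot 11 = \frac{11}{2}$)
$v{\left(-21 \right)} \left(-498 - 250\right) = \frac{11 \left(-498 - 250\right)}{2} = \frac{11}{2} \left(-748\right) = -4114$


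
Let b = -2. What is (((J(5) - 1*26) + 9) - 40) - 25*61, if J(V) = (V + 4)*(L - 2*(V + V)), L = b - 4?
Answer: -1816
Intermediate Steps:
L = -6 (L = -2 - 4 = -6)
J(V) = (-6 - 4*V)*(4 + V) (J(V) = (V + 4)*(-6 - 2*(V + V)) = (4 + V)*(-6 - 4*V) = (-6 - 4*V)*(4 + V))
(((J(5) - 1*26) + 9) - 40) - 25*61 = ((((-24 - 22*5 - 4*5²) - 1*26) + 9) - 40) - 25*61 = ((((-24 - 110 - 4*25) - 26) + 9) - 40) - 1525 = ((((-24 - 110 - 100) - 26) + 9) - 40) - 1525 = (((-234 - 26) + 9) - 40) - 1525 = ((-260 + 9) - 40) - 1525 = (-251 - 40) - 1525 = -291 - 1525 = -1816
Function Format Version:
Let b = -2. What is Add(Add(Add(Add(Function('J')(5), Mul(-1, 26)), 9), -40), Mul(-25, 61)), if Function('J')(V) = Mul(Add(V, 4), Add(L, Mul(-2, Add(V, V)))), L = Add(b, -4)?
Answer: -1816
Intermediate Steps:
L = -6 (L = Add(-2, -4) = -6)
Function('J')(V) = Mul(Add(-6, Mul(-4, V)), Add(4, V)) (Function('J')(V) = Mul(Add(V, 4), Add(-6, Mul(-2, Add(V, V)))) = Mul(Add(4, V), Add(-6, Mul(-2, Mul(2, V)))) = Mul(Add(4, V), Add(-6, Mul(-4, V))) = Mul(Add(-6, Mul(-4, V)), Add(4, V)))
Add(Add(Add(Add(Function('J')(5), Mul(-1, 26)), 9), -40), Mul(-25, 61)) = Add(Add(Add(Add(Add(-24, Mul(-22, 5), Mul(-4, Pow(5, 2))), Mul(-1, 26)), 9), -40), Mul(-25, 61)) = Add(Add(Add(Add(Add(-24, -110, Mul(-4, 25)), -26), 9), -40), -1525) = Add(Add(Add(Add(Add(-24, -110, -100), -26), 9), -40), -1525) = Add(Add(Add(Add(-234, -26), 9), -40), -1525) = Add(Add(Add(-260, 9), -40), -1525) = Add(Add(-251, -40), -1525) = Add(-291, -1525) = -1816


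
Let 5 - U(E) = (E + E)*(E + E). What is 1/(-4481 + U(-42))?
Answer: -1/11532 ≈ -8.6715e-5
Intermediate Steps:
U(E) = 5 - 4*E**2 (U(E) = 5 - (E + E)*(E + E) = 5 - 2*E*2*E = 5 - 4*E**2)
1/(-4481 + U(-42)) = 1/(-4481 + (5 - 4*(-42)**2)) = 1/(-4481 + (5 - 4*1764)) = 1/(-4481 + (5 - 7056)) = 1/(-4481 - 7051) = 1/(-11532) = -1/11532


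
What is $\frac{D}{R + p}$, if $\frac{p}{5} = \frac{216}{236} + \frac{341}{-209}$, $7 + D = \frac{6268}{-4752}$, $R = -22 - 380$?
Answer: $\frac{11078843}{540132516} \approx 0.020511$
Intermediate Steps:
$R = -402$ ($R = -22 - 380 = -402$)
$D = - \frac{9883}{1188}$ ($D = -7 + \frac{6268}{-4752} = -7 + 6268 \left(- \frac{1}{4752}\right) = -7 - \frac{1567}{1188} = - \frac{9883}{1188} \approx -8.319$)
$p = - \frac{4015}{1121}$ ($p = 5 \left(\frac{216}{236} + \frac{341}{-209}\right) = 5 \left(216 \cdot \frac{1}{236} + 341 \left(- \frac{1}{209}\right)\right) = 5 \left(\frac{54}{59} - \frac{31}{19}\right) = 5 \left(- \frac{803}{1121}\right) = - \frac{4015}{1121} \approx -3.5816$)
$\frac{D}{R + p} = - \frac{9883}{1188 \left(-402 - \frac{4015}{1121}\right)} = - \frac{9883}{1188 \left(- \frac{454657}{1121}\right)} = \left(- \frac{9883}{1188}\right) \left(- \frac{1121}{454657}\right) = \frac{11078843}{540132516}$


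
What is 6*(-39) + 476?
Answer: 242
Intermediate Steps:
6*(-39) + 476 = -234 + 476 = 242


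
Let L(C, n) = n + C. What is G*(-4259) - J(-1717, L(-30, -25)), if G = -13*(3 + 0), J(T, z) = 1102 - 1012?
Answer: 166011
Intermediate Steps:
L(C, n) = C + n
J(T, z) = 90
G = -39 (G = -13*3 = -39)
G*(-4259) - J(-1717, L(-30, -25)) = -39*(-4259) - 1*90 = 166101 - 90 = 166011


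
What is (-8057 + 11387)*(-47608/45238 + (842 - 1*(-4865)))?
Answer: 429779220570/22619 ≈ 1.9001e+7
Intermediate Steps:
(-8057 + 11387)*(-47608/45238 + (842 - 1*(-4865))) = 3330*(-47608*1/45238 + (842 + 4865)) = 3330*(-23804/22619 + 5707) = 3330*(129062829/22619) = 429779220570/22619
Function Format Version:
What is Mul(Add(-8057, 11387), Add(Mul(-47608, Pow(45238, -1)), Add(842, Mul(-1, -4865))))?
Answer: Rational(429779220570, 22619) ≈ 1.9001e+7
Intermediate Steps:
Mul(Add(-8057, 11387), Add(Mul(-47608, Pow(45238, -1)), Add(842, Mul(-1, -4865)))) = Mul(3330, Add(Mul(-47608, Rational(1, 45238)), Add(842, 4865))) = Mul(3330, Add(Rational(-23804, 22619), 5707)) = Mul(3330, Rational(129062829, 22619)) = Rational(429779220570, 22619)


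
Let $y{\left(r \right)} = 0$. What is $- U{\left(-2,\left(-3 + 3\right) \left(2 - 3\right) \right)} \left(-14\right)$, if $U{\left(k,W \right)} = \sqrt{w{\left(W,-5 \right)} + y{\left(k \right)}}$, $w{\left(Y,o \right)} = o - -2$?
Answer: $14 i \sqrt{3} \approx 24.249 i$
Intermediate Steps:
$w{\left(Y,o \right)} = 2 + o$ ($w{\left(Y,o \right)} = o + 2 = 2 + o$)
$U{\left(k,W \right)} = i \sqrt{3}$ ($U{\left(k,W \right)} = \sqrt{\left(2 - 5\right) + 0} = \sqrt{-3 + 0} = \sqrt{-3} = i \sqrt{3}$)
$- U{\left(-2,\left(-3 + 3\right) \left(2 - 3\right) \right)} \left(-14\right) = - i \sqrt{3} \left(-14\right) = 14 i \sqrt{3}$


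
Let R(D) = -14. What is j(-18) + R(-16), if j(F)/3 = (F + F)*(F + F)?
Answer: 3874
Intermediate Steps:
j(F) = 12*F**2 (j(F) = 3*((F + F)*(F + F)) = 3*((2*F)*(2*F)) = 3*(4*F**2) = 12*F**2)
j(-18) + R(-16) = 12*(-18)**2 - 14 = 12*324 - 14 = 3888 - 14 = 3874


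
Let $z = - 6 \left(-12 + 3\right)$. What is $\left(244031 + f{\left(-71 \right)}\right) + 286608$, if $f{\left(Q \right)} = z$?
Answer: $530693$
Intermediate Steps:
$z = 54$ ($z = \left(-6\right) \left(-9\right) = 54$)
$f{\left(Q \right)} = 54$
$\left(244031 + f{\left(-71 \right)}\right) + 286608 = \left(244031 + 54\right) + 286608 = 244085 + 286608 = 530693$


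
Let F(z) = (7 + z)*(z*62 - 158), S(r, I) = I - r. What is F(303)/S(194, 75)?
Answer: -5774680/119 ≈ -48527.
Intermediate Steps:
F(z) = (-158 + 62*z)*(7 + z) (F(z) = (7 + z)*(62*z - 158) = (7 + z)*(-158 + 62*z) = (-158 + 62*z)*(7 + z))
F(303)/S(194, 75) = (-1106 + 62*303² + 276*303)/(75 - 1*194) = (-1106 + 62*91809 + 83628)/(75 - 194) = (-1106 + 5692158 + 83628)/(-119) = 5774680*(-1/119) = -5774680/119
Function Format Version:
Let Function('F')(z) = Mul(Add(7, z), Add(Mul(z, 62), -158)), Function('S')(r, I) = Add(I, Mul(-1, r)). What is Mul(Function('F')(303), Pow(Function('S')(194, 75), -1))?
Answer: Rational(-5774680, 119) ≈ -48527.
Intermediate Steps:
Function('F')(z) = Mul(Add(-158, Mul(62, z)), Add(7, z)) (Function('F')(z) = Mul(Add(7, z), Add(Mul(62, z), -158)) = Mul(Add(7, z), Add(-158, Mul(62, z))) = Mul(Add(-158, Mul(62, z)), Add(7, z)))
Mul(Function('F')(303), Pow(Function('S')(194, 75), -1)) = Mul(Add(-1106, Mul(62, Pow(303, 2)), Mul(276, 303)), Pow(Add(75, Mul(-1, 194)), -1)) = Mul(Add(-1106, Mul(62, 91809), 83628), Pow(Add(75, -194), -1)) = Mul(Add(-1106, 5692158, 83628), Pow(-119, -1)) = Mul(5774680, Rational(-1, 119)) = Rational(-5774680, 119)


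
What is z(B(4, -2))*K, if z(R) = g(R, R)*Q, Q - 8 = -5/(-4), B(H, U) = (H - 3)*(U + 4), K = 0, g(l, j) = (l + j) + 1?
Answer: 0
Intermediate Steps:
g(l, j) = 1 + j + l (g(l, j) = (j + l) + 1 = 1 + j + l)
B(H, U) = (-3 + H)*(4 + U)
Q = 37/4 (Q = 8 - 5/(-4) = 8 - 5*(-¼) = 8 + 5/4 = 37/4 ≈ 9.2500)
z(R) = 37/4 + 37*R/2 (z(R) = (1 + R + R)*(37/4) = (1 + 2*R)*(37/4) = 37/4 + 37*R/2)
z(B(4, -2))*K = (37/4 + 37*(-12 - 3*(-2) + 4*4 + 4*(-2))/2)*0 = (37/4 + 37*(-12 + 6 + 16 - 8)/2)*0 = (37/4 + (37/2)*2)*0 = (37/4 + 37)*0 = (185/4)*0 = 0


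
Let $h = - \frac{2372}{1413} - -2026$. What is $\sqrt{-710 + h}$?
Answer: $\frac{4 \sqrt{18223147}}{471} \approx 36.254$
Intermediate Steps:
$h = \frac{2860366}{1413}$ ($h = \left(-2372\right) \frac{1}{1413} + 2026 = - \frac{2372}{1413} + 2026 = \frac{2860366}{1413} \approx 2024.3$)
$\sqrt{-710 + h} = \sqrt{-710 + \frac{2860366}{1413}} = \sqrt{\frac{1857136}{1413}} = \frac{4 \sqrt{18223147}}{471}$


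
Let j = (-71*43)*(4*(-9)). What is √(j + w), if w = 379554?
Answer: 29*√582 ≈ 699.62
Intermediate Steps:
j = 109908 (j = -3053*(-36) = 109908)
√(j + w) = √(109908 + 379554) = √489462 = 29*√582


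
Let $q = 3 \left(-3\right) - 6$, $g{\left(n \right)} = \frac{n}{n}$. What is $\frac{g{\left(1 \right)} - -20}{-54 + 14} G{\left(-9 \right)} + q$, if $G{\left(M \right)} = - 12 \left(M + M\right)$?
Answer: $- \frac{642}{5} \approx -128.4$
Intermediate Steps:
$g{\left(n \right)} = 1$
$G{\left(M \right)} = - 24 M$ ($G{\left(M \right)} = - 12 \cdot 2 M = - 24 M$)
$q = -15$ ($q = -9 - 6 = -15$)
$\frac{g{\left(1 \right)} - -20}{-54 + 14} G{\left(-9 \right)} + q = \frac{1 - -20}{-54 + 14} \left(\left(-24\right) \left(-9\right)\right) - 15 = \frac{1 + \left(-7 + 27\right)}{-40} \cdot 216 - 15 = \left(1 + 20\right) \left(- \frac{1}{40}\right) 216 - 15 = 21 \left(- \frac{1}{40}\right) 216 - 15 = \left(- \frac{21}{40}\right) 216 - 15 = - \frac{567}{5} - 15 = - \frac{642}{5}$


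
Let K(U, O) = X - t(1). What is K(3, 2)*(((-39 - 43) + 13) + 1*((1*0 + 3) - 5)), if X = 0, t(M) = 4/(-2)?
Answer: -142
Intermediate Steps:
t(M) = -2 (t(M) = 4*(-½) = -2)
K(U, O) = 2 (K(U, O) = 0 - 1*(-2) = 0 + 2 = 2)
K(3, 2)*(((-39 - 43) + 13) + 1*((1*0 + 3) - 5)) = 2*(((-39 - 43) + 13) + 1*((1*0 + 3) - 5)) = 2*((-82 + 13) + 1*((0 + 3) - 5)) = 2*(-69 + 1*(3 - 5)) = 2*(-69 + 1*(-2)) = 2*(-69 - 2) = 2*(-71) = -142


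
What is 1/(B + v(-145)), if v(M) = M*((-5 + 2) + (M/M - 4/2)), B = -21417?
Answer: -1/20837 ≈ -4.7992e-5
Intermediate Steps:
v(M) = -4*M (v(M) = M*(-3 + (1 - 4*½)) = M*(-3 + (1 - 2)) = M*(-3 - 1) = M*(-4) = -4*M)
1/(B + v(-145)) = 1/(-21417 - 4*(-145)) = 1/(-21417 + 580) = 1/(-20837) = -1/20837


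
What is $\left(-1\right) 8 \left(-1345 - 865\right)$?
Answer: $17680$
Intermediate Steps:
$\left(-1\right) 8 \left(-1345 - 865\right) = \left(-8\right) \left(-2210\right) = 17680$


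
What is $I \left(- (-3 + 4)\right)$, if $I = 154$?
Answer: $-154$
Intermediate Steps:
$I \left(- (-3 + 4)\right) = 154 \left(- (-3 + 4)\right) = 154 \left(\left(-1\right) 1\right) = 154 \left(-1\right) = -154$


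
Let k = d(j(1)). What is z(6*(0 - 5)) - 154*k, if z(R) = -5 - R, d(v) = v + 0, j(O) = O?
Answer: -129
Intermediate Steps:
d(v) = v
k = 1
z(6*(0 - 5)) - 154*k = (-5 - 6*(0 - 5)) - 154*1 = (-5 - 6*(-5)) - 154 = (-5 - 1*(-30)) - 154 = (-5 + 30) - 154 = 25 - 154 = -129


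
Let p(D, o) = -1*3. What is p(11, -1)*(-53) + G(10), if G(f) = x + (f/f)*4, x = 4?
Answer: 167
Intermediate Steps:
G(f) = 8 (G(f) = 4 + (f/f)*4 = 4 + 1*4 = 4 + 4 = 8)
p(D, o) = -3
p(11, -1)*(-53) + G(10) = -3*(-53) + 8 = 159 + 8 = 167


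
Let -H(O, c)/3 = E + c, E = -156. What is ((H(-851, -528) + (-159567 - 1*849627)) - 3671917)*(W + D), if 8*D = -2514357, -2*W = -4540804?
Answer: -73221934543681/8 ≈ -9.1527e+12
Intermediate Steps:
W = 2270402 (W = -½*(-4540804) = 2270402)
D = -2514357/8 (D = (⅛)*(-2514357) = -2514357/8 ≈ -3.1429e+5)
H(O, c) = 468 - 3*c (H(O, c) = -3*(-156 + c) = 468 - 3*c)
((H(-851, -528) + (-159567 - 1*849627)) - 3671917)*(W + D) = (((468 - 3*(-528)) + (-159567 - 1*849627)) - 3671917)*(2270402 - 2514357/8) = (((468 + 1584) + (-159567 - 849627)) - 3671917)*(15648859/8) = ((2052 - 1009194) - 3671917)*(15648859/8) = (-1007142 - 3671917)*(15648859/8) = -4679059*15648859/8 = -73221934543681/8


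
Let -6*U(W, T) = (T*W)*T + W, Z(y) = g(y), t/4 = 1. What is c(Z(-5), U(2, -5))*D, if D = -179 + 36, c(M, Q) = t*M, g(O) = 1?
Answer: -572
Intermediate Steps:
t = 4 (t = 4*1 = 4)
Z(y) = 1
U(W, T) = -W/6 - W*T²/6 (U(W, T) = -((T*W)*T + W)/6 = -(W*T² + W)/6 = -(W + W*T²)/6 = -W/6 - W*T²/6)
c(M, Q) = 4*M
D = -143
c(Z(-5), U(2, -5))*D = (4*1)*(-143) = 4*(-143) = -572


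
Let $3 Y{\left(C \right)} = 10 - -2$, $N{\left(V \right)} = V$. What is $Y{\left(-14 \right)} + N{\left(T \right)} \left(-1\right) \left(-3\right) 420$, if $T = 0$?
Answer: $4$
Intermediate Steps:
$Y{\left(C \right)} = 4$ ($Y{\left(C \right)} = \frac{10 - -2}{3} = \frac{10 + 2}{3} = \frac{1}{3} \cdot 12 = 4$)
$Y{\left(-14 \right)} + N{\left(T \right)} \left(-1\right) \left(-3\right) 420 = 4 + 0 \left(-1\right) \left(-3\right) 420 = 4 + 0 \left(-3\right) 420 = 4 + 0 \cdot 420 = 4 + 0 = 4$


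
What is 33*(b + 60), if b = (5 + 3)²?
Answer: 4092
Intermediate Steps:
b = 64 (b = 8² = 64)
33*(b + 60) = 33*(64 + 60) = 33*124 = 4092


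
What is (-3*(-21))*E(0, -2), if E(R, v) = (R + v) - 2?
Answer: -252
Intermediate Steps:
E(R, v) = -2 + R + v
(-3*(-21))*E(0, -2) = (-3*(-21))*(-2 + 0 - 2) = 63*(-4) = -252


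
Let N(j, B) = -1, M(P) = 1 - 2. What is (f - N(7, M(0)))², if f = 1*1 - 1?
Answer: 1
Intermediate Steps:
M(P) = -1
f = 0 (f = 1 - 1 = 0)
(f - N(7, M(0)))² = (0 - 1*(-1))² = (0 + 1)² = 1² = 1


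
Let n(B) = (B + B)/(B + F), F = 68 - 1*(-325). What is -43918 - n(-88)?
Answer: -13394814/305 ≈ -43917.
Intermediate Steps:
F = 393 (F = 68 + 325 = 393)
n(B) = 2*B/(393 + B) (n(B) = (B + B)/(B + 393) = (2*B)/(393 + B) = 2*B/(393 + B))
-43918 - n(-88) = -43918 - 2*(-88)/(393 - 88) = -43918 - 2*(-88)/305 = -43918 - 1*(-176/305) = -43918 + 176/305 = -13394814/305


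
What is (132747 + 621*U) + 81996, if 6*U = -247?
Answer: 378357/2 ≈ 1.8918e+5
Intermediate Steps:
U = -247/6 (U = (1/6)*(-247) = -247/6 ≈ -41.167)
(132747 + 621*U) + 81996 = (132747 + 621*(-247/6)) + 81996 = (132747 - 51129/2) + 81996 = 214365/2 + 81996 = 378357/2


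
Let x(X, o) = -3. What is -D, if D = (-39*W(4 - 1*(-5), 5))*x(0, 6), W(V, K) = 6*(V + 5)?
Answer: -9828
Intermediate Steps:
W(V, K) = 30 + 6*V (W(V, K) = 6*(5 + V) = 30 + 6*V)
D = 9828 (D = -39*(30 + 6*(4 - 1*(-5)))*(-3) = -39*(30 + 6*(4 + 5))*(-3) = -39*(30 + 6*9)*(-3) = -39*(30 + 54)*(-3) = -39*84*(-3) = -3276*(-3) = 9828)
-D = -1*9828 = -9828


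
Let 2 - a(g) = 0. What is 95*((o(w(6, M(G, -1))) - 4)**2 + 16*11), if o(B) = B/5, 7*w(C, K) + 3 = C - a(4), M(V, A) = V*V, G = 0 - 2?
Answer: 4463499/245 ≈ 18218.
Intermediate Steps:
a(g) = 2 (a(g) = 2 - 1*0 = 2 + 0 = 2)
G = -2
M(V, A) = V**2
w(C, K) = -5/7 + C/7 (w(C, K) = -3/7 + (C - 1*2)/7 = -3/7 + (C - 2)/7 = -3/7 + (-2 + C)/7 = -3/7 + (-2/7 + C/7) = -5/7 + C/7)
o(B) = B/5 (o(B) = B*(1/5) = B/5)
95*((o(w(6, M(G, -1))) - 4)**2 + 16*11) = 95*(((-5/7 + (1/7)*6)/5 - 4)**2 + 16*11) = 95*(((-5/7 + 6/7)/5 - 4)**2 + 176) = 95*(((1/5)*(1/7) - 4)**2 + 176) = 95*((1/35 - 4)**2 + 176) = 95*((-139/35)**2 + 176) = 95*(19321/1225 + 176) = 95*(234921/1225) = 4463499/245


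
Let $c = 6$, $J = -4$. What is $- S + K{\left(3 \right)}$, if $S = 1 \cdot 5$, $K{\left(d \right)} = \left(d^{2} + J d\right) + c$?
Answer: $-2$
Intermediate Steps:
$K{\left(d \right)} = 6 + d^{2} - 4 d$ ($K{\left(d \right)} = \left(d^{2} - 4 d\right) + 6 = 6 + d^{2} - 4 d$)
$S = 5$
$- S + K{\left(3 \right)} = \left(-1\right) 5 + \left(6 + 3^{2} - 12\right) = -5 + \left(6 + 9 - 12\right) = -5 + 3 = -2$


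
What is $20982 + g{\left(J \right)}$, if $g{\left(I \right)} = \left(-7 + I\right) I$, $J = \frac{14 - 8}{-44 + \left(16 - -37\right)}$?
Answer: $\frac{188800}{9} \approx 20978.0$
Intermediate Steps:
$J = \frac{2}{3}$ ($J = \frac{6}{-44 + \left(16 + 37\right)} = \frac{6}{-44 + 53} = \frac{6}{9} = 6 \cdot \frac{1}{9} = \frac{2}{3} \approx 0.66667$)
$g{\left(I \right)} = I \left(-7 + I\right)$
$20982 + g{\left(J \right)} = 20982 + \frac{2 \left(-7 + \frac{2}{3}\right)}{3} = 20982 + \frac{2}{3} \left(- \frac{19}{3}\right) = 20982 - \frac{38}{9} = \frac{188800}{9}$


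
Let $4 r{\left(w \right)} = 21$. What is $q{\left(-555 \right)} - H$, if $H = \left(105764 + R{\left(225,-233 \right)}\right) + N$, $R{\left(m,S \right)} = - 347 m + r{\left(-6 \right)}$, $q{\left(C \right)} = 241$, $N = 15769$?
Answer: $- \frac{172889}{4} \approx -43222.0$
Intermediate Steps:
$r{\left(w \right)} = \frac{21}{4}$ ($r{\left(w \right)} = \frac{1}{4} \cdot 21 = \frac{21}{4}$)
$R{\left(m,S \right)} = \frac{21}{4} - 347 m$ ($R{\left(m,S \right)} = - 347 m + \frac{21}{4} = \frac{21}{4} - 347 m$)
$H = \frac{173853}{4}$ ($H = \left(105764 + \left(\frac{21}{4} - 78075\right)\right) + 15769 = \left(105764 - \frac{312279}{4}\right) + 15769 = \frac{110777}{4} + 15769 = \frac{173853}{4} \approx 43463.0$)
$q{\left(-555 \right)} - H = 241 - \frac{173853}{4} = - \frac{172889}{4}$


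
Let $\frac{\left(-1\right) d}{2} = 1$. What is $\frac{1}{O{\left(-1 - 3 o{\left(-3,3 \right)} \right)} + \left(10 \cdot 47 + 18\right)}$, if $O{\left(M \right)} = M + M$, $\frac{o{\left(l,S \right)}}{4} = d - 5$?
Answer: $\frac{1}{654} \approx 0.0015291$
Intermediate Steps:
$d = -2$ ($d = \left(-2\right) 1 = -2$)
$o{\left(l,S \right)} = -28$ ($o{\left(l,S \right)} = 4 \left(-2 - 5\right) = 4 \left(-7\right) = -28$)
$O{\left(M \right)} = 2 M$
$\frac{1}{O{\left(-1 - 3 o{\left(-3,3 \right)} \right)} + \left(10 \cdot 47 + 18\right)} = \frac{1}{2 \left(-1 - -84\right) + \left(10 \cdot 47 + 18\right)} = \frac{1}{2 \left(-1 + 84\right) + \left(470 + 18\right)} = \frac{1}{2 \cdot 83 + 488} = \frac{1}{166 + 488} = \frac{1}{654}$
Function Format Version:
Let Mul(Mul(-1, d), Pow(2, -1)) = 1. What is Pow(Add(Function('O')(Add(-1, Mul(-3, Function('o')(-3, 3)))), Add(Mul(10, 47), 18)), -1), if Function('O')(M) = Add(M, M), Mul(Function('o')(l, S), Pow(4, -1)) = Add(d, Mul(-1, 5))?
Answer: Rational(1, 654) ≈ 0.0015291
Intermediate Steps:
d = -2 (d = Mul(-2, 1) = -2)
Function('o')(l, S) = -28 (Function('o')(l, S) = Mul(4, Add(-2, Mul(-1, 5))) = Mul(4, Add(-2, -5)) = Mul(4, -7) = -28)
Function('O')(M) = Mul(2, M)
Pow(Add(Function('O')(Add(-1, Mul(-3, Function('o')(-3, 3)))), Add(Mul(10, 47), 18)), -1) = Pow(Add(Mul(2, Add(-1, Mul(-3, -28))), Add(Mul(10, 47), 18)), -1) = Pow(Add(Mul(2, Add(-1, 84)), Add(470, 18)), -1) = Pow(Add(Mul(2, 83), 488), -1) = Pow(Add(166, 488), -1) = Pow(654, -1) = Rational(1, 654)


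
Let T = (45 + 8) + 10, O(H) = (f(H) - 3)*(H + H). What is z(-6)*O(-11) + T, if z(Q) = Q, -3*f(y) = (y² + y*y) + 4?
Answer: -11157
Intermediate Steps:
f(y) = -4/3 - 2*y²/3 (f(y) = -((y² + y*y) + 4)/3 = -((y² + y²) + 4)/3 = -(2*y² + 4)/3 = -(4 + 2*y²)/3 = -4/3 - 2*y²/3)
O(H) = 2*H*(-13/3 - 2*H²/3) (O(H) = ((-4/3 - 2*H²/3) - 3)*(H + H) = (-13/3 - 2*H²/3)*(2*H) = 2*H*(-13/3 - 2*H²/3))
T = 63 (T = 53 + 10 = 63)
z(-6)*O(-11) + T = -(-4)*(-11)*(13 + 2*(-11)²) + 63 = -(-4)*(-11)*(13 + 2*121) + 63 = -(-4)*(-11)*(13 + 242) + 63 = -(-4)*(-11)*255 + 63 = -6*1870 + 63 = -11220 + 63 = -11157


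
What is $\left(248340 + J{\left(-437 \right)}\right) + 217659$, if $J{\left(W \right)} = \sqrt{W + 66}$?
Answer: $465999 + i \sqrt{371} \approx 4.66 \cdot 10^{5} + 19.261 i$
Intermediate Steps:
$J{\left(W \right)} = \sqrt{66 + W}$
$\left(248340 + J{\left(-437 \right)}\right) + 217659 = \left(248340 + \sqrt{66 - 437}\right) + 217659 = \left(248340 + \sqrt{-371}\right) + 217659 = \left(248340 + i \sqrt{371}\right) + 217659 = 465999 + i \sqrt{371}$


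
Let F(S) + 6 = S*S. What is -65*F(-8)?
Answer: -3770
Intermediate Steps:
F(S) = -6 + S**2 (F(S) = -6 + S*S = -6 + S**2)
-65*F(-8) = -65*(-6 + (-8)**2) = -65*(-6 + 64) = -65*58 = -3770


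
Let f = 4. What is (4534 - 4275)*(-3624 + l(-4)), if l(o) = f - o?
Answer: -936544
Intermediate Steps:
l(o) = 4 - o
(4534 - 4275)*(-3624 + l(-4)) = (4534 - 4275)*(-3624 + (4 - 1*(-4))) = 259*(-3624 + (4 + 4)) = 259*(-3624 + 8) = 259*(-3616) = -936544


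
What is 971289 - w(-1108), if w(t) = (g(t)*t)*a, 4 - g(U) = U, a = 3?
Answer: 4667577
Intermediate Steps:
g(U) = 4 - U
w(t) = 3*t*(4 - t) (w(t) = ((4 - t)*t)*3 = (t*(4 - t))*3 = 3*t*(4 - t))
971289 - w(-1108) = 971289 - 3*(-1108)*(4 - 1*(-1108)) = 971289 - 3*(-1108)*(4 + 1108) = 971289 - 3*(-1108)*1112 = 971289 - 1*(-3696288) = 971289 + 3696288 = 4667577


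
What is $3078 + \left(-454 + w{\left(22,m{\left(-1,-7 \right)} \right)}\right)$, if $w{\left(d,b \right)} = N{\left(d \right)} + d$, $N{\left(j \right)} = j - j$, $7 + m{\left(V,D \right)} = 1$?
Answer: $2646$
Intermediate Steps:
$m{\left(V,D \right)} = -6$ ($m{\left(V,D \right)} = -7 + 1 = -6$)
$N{\left(j \right)} = 0$
$w{\left(d,b \right)} = d$ ($w{\left(d,b \right)} = 0 + d = d$)
$3078 + \left(-454 + w{\left(22,m{\left(-1,-7 \right)} \right)}\right) = 3078 + \left(-454 + 22\right) = 3078 - 432 = 2646$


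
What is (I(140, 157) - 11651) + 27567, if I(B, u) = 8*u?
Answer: 17172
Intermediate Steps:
(I(140, 157) - 11651) + 27567 = (8*157 - 11651) + 27567 = (1256 - 11651) + 27567 = -10395 + 27567 = 17172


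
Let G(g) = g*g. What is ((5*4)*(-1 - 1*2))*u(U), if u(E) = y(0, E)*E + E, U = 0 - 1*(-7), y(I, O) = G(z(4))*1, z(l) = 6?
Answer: -15540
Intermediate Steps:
G(g) = g²
y(I, O) = 36 (y(I, O) = 6²*1 = 36*1 = 36)
U = 7 (U = 0 + 7 = 7)
u(E) = 37*E (u(E) = 36*E + E = 37*E)
((5*4)*(-1 - 1*2))*u(U) = ((5*4)*(-1 - 1*2))*(37*7) = (20*(-1 - 2))*259 = (20*(-3))*259 = -60*259 = -15540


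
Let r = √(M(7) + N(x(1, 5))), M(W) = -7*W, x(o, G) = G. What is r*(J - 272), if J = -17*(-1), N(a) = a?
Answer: -510*I*√11 ≈ -1691.5*I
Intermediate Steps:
J = 17
r = 2*I*√11 (r = √(-7*7 + 5) = √(-49 + 5) = √(-44) = 2*I*√11 ≈ 6.6332*I)
r*(J - 272) = (2*I*√11)*(17 - 272) = (2*I*√11)*(-255) = -510*I*√11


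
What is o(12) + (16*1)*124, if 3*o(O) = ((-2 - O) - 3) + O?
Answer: 5947/3 ≈ 1982.3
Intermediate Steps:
o(O) = -5/3 (o(O) = (((-2 - O) - 3) + O)/3 = ((-5 - O) + O)/3 = (1/3)*(-5) = -5/3)
o(12) + (16*1)*124 = -5/3 + (16*1)*124 = -5/3 + 16*124 = -5/3 + 1984 = 5947/3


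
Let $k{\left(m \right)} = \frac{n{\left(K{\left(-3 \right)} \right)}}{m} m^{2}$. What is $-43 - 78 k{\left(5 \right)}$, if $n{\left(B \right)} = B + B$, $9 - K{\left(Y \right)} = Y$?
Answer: $-9403$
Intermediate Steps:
$K{\left(Y \right)} = 9 - Y$
$n{\left(B \right)} = 2 B$
$k{\left(m \right)} = 24 m$ ($k{\left(m \right)} = \frac{2 \left(9 - -3\right)}{m} m^{2} = \frac{2 \left(9 + 3\right)}{m} m^{2} = \frac{2 \cdot 12}{m} m^{2} = \frac{24}{m} m^{2} = 24 m$)
$-43 - 78 k{\left(5 \right)} = -43 - 78 \cdot 24 \cdot 5 = -43 - 9360 = -9403$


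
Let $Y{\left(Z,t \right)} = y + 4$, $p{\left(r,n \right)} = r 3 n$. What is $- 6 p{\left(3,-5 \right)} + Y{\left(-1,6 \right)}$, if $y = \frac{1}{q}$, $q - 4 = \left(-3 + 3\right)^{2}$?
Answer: $\frac{1097}{4} \approx 274.25$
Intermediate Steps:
$p{\left(r,n \right)} = 3 n r$ ($p{\left(r,n \right)} = 3 r n = 3 n r$)
$q = 4$ ($q = 4 + \left(-3 + 3\right)^{2} = 4 + 0^{2} = 4 + 0 = 4$)
$y = \frac{1}{4} \approx 0.25$
$Y{\left(Z,t \right)} = \frac{17}{4}$ ($Y{\left(Z,t \right)} = \frac{1}{4} + 4 = \frac{17}{4}$)
$- 6 p{\left(3,-5 \right)} + Y{\left(-1,6 \right)} = - 6 \cdot 3 \left(-5\right) 3 + \frac{17}{4} = \left(-6\right) \left(-45\right) + \frac{17}{4} = 270 + \frac{17}{4} = \frac{1097}{4}$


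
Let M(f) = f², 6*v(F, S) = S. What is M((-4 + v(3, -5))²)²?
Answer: 500246412961/1679616 ≈ 2.9783e+5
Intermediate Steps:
v(F, S) = S/6
M((-4 + v(3, -5))²)² = (((-4 + (⅙)*(-5))²)²)² = (((-4 - ⅚)²)²)² = (((-29/6)²)²)² = ((841/36)²)² = (707281/1296)² = 500246412961/1679616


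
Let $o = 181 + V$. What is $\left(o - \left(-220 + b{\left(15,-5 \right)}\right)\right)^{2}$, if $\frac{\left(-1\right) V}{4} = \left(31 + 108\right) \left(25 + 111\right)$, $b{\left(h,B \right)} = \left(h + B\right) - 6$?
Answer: $5657897961$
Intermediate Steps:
$b{\left(h,B \right)} = -6 + B + h$ ($b{\left(h,B \right)} = \left(B + h\right) - 6 = -6 + B + h$)
$V = -75616$ ($V = - 4 \left(31 + 108\right) \left(25 + 111\right) = - 4 \cdot 139 \cdot 136 = \left(-4\right) 18904 = -75616$)
$o = -75435$ ($o = 181 - 75616 = -75435$)
$\left(o - \left(-220 + b{\left(15,-5 \right)}\right)\right)^{2} = \left(-75435 + \left(220 - \left(-6 - 5 + 15\right)\right)\right)^{2} = \left(-75435 + \left(220 - 4\right)\right)^{2} = \left(-75435 + 216\right)^{2} = \left(-75219\right)^{2} = 5657897961$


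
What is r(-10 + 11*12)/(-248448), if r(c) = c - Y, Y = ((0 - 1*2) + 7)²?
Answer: -97/248448 ≈ -0.00039042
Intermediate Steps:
Y = 25 (Y = ((0 - 2) + 7)² = (-2 + 7)² = 5² = 25)
r(c) = -25 + c (r(c) = c - 1*25 = c - 25 = -25 + c)
r(-10 + 11*12)/(-248448) = (-25 + (-10 + 11*12))/(-248448) = (-25 + (-10 + 132))*(-1/248448) = (-25 + 122)*(-1/248448) = 97*(-1/248448) = -97/248448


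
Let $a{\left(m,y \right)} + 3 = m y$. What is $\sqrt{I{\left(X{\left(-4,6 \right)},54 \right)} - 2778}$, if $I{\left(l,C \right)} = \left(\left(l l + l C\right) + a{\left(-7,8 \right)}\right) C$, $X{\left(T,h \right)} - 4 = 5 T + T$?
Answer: $2 i \sqrt{10671} \approx 206.6 i$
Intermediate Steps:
$a{\left(m,y \right)} = -3 + m y$
$X{\left(T,h \right)} = 4 + 6 T$ ($X{\left(T,h \right)} = 4 + \left(5 T + T\right) = 4 + 6 T$)
$I{\left(l,C \right)} = C \left(-59 + l^{2} + C l\right)$ ($I{\left(l,C \right)} = \left(\left(l l + l C\right) - 59\right) C = \left(\left(l^{2} + C l\right) - 59\right) C = \left(-59 + l^{2} + C l\right) C = C \left(-59 + l^{2} + C l\right)$)
$\sqrt{I{\left(X{\left(-4,6 \right)},54 \right)} - 2778} = \sqrt{54 \left(-59 + \left(4 + 6 \left(-4\right)\right)^{2} + 54 \left(4 + 6 \left(-4\right)\right)\right) - 2778} = \sqrt{54 \left(-59 + \left(4 - 24\right)^{2} + 54 \left(4 - 24\right)\right) - 2778} = \sqrt{54 \left(-59 + \left(-20\right)^{2} + 54 \left(-20\right)\right) - 2778} = \sqrt{54 \left(-59 + 400 - 1080\right) - 2778} = \sqrt{54 \left(-739\right) - 2778} = \sqrt{-39906 - 2778} = \sqrt{-42684} = 2 i \sqrt{10671}$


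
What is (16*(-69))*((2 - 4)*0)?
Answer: 0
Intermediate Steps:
(16*(-69))*((2 - 4)*0) = -(-2208)*0 = -1104*0 = 0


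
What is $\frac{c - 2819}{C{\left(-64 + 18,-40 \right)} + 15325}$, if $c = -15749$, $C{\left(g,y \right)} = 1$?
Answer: $- \frac{9284}{7663} \approx -1.2115$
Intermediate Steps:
$\frac{c - 2819}{C{\left(-64 + 18,-40 \right)} + 15325} = \frac{-15749 - 2819}{1 + 15325} = - \frac{18568}{15326} = \left(-18568\right) \frac{1}{15326} = - \frac{9284}{7663}$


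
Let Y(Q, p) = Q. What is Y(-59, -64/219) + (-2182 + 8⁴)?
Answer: 1855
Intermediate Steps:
Y(-59, -64/219) + (-2182 + 8⁴) = -59 + (-2182 + 8⁴) = -59 + (-2182 + 4096) = -59 + 1914 = 1855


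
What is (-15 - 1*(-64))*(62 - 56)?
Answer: 294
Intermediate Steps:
(-15 - 1*(-64))*(62 - 56) = (-15 + 64)*6 = 49*6 = 294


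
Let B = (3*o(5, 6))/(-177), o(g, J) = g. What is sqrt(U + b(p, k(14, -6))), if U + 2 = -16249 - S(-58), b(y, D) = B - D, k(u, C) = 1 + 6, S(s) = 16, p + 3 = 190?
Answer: I*sqrt(56650089)/59 ≈ 127.57*I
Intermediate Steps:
p = 187 (p = -3 + 190 = 187)
k(u, C) = 7
B = -5/59 (B = (3*5)/(-177) = 15*(-1/177) = -5/59 ≈ -0.084746)
b(y, D) = -5/59 - D
U = -16267 (U = -2 + (-16249 - 1*16) = -2 + (-16249 - 16) = -2 - 16265 = -16267)
sqrt(U + b(p, k(14, -6))) = sqrt(-16267 + (-5/59 - 1*7)) = sqrt(-16267 + (-5/59 - 7)) = sqrt(-16267 - 418/59) = sqrt(-960171/59) = I*sqrt(56650089)/59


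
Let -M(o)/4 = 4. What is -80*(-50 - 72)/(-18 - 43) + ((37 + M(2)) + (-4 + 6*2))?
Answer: -131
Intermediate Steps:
M(o) = -16 (M(o) = -4*4 = -16)
-80*(-50 - 72)/(-18 - 43) + ((37 + M(2)) + (-4 + 6*2)) = -80*(-50 - 72)/(-18 - 43) + ((37 - 16) + (-4 + 6*2)) = -(-9760)/(-61) + (21 + (-4 + 12)) = -(-9760)*(-1)/61 + (21 + 8) = -80*2 + 29 = -160 + 29 = -131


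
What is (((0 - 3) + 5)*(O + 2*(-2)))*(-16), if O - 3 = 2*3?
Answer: -160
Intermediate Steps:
O = 9 (O = 3 + 2*3 = 3 + 6 = 9)
(((0 - 3) + 5)*(O + 2*(-2)))*(-16) = (((0 - 3) + 5)*(9 + 2*(-2)))*(-16) = ((-3 + 5)*(9 - 4))*(-16) = (2*5)*(-16) = 10*(-16) = -160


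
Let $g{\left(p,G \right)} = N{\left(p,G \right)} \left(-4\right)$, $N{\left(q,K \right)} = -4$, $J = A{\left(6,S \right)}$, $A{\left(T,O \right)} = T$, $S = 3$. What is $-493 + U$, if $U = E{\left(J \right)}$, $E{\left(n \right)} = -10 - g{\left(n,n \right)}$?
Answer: $-519$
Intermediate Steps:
$J = 6$
$g{\left(p,G \right)} = 16$ ($g{\left(p,G \right)} = \left(-4\right) \left(-4\right) = 16$)
$E{\left(n \right)} = -26$ ($E{\left(n \right)} = -10 - 16 = -26$)
$U = -26$
$-493 + U = -493 - 26 = -519$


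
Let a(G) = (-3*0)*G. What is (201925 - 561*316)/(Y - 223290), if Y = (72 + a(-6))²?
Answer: -24649/218106 ≈ -0.11301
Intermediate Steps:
a(G) = 0 (a(G) = 0*G = 0)
Y = 5184 (Y = (72 + 0)² = 72² = 5184)
(201925 - 561*316)/(Y - 223290) = (201925 - 561*316)/(5184 - 223290) = (201925 - 177276)/(-218106) = 24649*(-1/218106) = -24649/218106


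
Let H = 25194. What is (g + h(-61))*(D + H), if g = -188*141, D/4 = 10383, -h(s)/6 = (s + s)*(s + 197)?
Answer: 4873933944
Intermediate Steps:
h(s) = -12*s*(197 + s) (h(s) = -6*(s + s)*(s + 197) = -6*2*s*(197 + s) = -12*s*(197 + s))
D = 41532 (D = 4*10383 = 41532)
g = -26508
(g + h(-61))*(D + H) = (-26508 - 12*(-61)*(197 - 61))*(41532 + 25194) = (-26508 - 12*(-61)*136)*66726 = (-26508 + 99552)*66726 = 73044*66726 = 4873933944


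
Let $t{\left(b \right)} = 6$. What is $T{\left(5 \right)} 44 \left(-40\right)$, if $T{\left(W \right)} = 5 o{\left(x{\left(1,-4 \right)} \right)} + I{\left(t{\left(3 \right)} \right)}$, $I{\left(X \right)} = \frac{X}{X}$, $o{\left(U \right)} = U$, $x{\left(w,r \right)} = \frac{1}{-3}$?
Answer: $\frac{3520}{3} \approx 1173.3$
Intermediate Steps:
$x{\left(w,r \right)} = - \frac{1}{3}$
$I{\left(X \right)} = 1$
$T{\left(W \right)} = - \frac{2}{3}$ ($T{\left(W \right)} = 5 \left(- \frac{1}{3}\right) + 1 = - \frac{5}{3} + 1 = - \frac{2}{3}$)
$T{\left(5 \right)} 44 \left(-40\right) = \left(- \frac{2}{3}\right) 44 \left(-40\right) = \left(- \frac{88}{3}\right) \left(-40\right) = \frac{3520}{3}$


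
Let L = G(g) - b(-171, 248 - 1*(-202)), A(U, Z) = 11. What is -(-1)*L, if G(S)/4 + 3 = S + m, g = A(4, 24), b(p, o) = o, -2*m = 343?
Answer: -1104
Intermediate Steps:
m = -343/2 (m = -½*343 = -343/2 ≈ -171.50)
g = 11
G(S) = -698 + 4*S (G(S) = -12 + 4*(S - 343/2) = -12 + 4*(-343/2 + S) = -12 + (-686 + 4*S) = -698 + 4*S)
L = -1104 (L = (-698 + 4*11) - (248 - 1*(-202)) = (-698 + 44) - (248 + 202) = -654 - 1*450 = -654 - 450 = -1104)
-(-1)*L = -(-1)*(-1104) = -1*1104 = -1104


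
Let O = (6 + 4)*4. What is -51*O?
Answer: -2040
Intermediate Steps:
O = 40 (O = 10*4 = 40)
-51*O = -51*40 = -2040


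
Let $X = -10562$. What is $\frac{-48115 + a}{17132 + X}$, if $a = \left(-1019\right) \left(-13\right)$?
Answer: $- \frac{17434}{3285} \approx -5.3072$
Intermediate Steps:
$a = 13247$
$\frac{-48115 + a}{17132 + X} = \frac{-48115 + 13247}{17132 - 10562} = - \frac{34868}{6570} = \left(-34868\right) \frac{1}{6570} = - \frac{17434}{3285}$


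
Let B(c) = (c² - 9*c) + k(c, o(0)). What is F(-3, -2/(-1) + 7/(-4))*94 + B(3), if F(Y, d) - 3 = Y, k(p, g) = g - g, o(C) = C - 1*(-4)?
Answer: -18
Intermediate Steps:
o(C) = 4 + C (o(C) = C + 4 = 4 + C)
k(p, g) = 0
F(Y, d) = 3 + Y
B(c) = c² - 9*c (B(c) = (c² - 9*c) + 0 = c² - 9*c)
F(-3, -2/(-1) + 7/(-4))*94 + B(3) = (3 - 3)*94 + 3*(-9 + 3) = 0*94 + 3*(-6) = 0 - 18 = -18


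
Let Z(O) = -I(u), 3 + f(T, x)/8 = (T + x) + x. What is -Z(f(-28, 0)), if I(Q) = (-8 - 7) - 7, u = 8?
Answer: -22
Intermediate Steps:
I(Q) = -22 (I(Q) = -15 - 7 = -22)
f(T, x) = -24 + 8*T + 16*x (f(T, x) = -24 + 8*((T + x) + x) = -24 + 8*(T + 2*x) = -24 + (8*T + 16*x) = -24 + 8*T + 16*x)
Z(O) = 22 (Z(O) = -1*(-22) = 22)
-Z(f(-28, 0)) = -1*22 = -22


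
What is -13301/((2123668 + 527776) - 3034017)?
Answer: 13301/382573 ≈ 0.034767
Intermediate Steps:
-13301/((2123668 + 527776) - 3034017) = -13301/(2651444 - 3034017) = -13301/(-382573) = -13301*(-1/382573) = 13301/382573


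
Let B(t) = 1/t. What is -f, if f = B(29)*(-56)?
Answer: 56/29 ≈ 1.9310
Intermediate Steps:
f = -56/29 ≈ -1.9310
-f = -1*(-56/29) = 56/29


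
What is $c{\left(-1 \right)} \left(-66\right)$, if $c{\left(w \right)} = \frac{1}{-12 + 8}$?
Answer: $\frac{33}{2} \approx 16.5$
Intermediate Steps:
$c{\left(w \right)} = - \frac{1}{4}$ ($c{\left(w \right)} = \frac{1}{-4} = - \frac{1}{4}$)
$c{\left(-1 \right)} \left(-66\right) = \left(- \frac{1}{4}\right) \left(-66\right) = \frac{33}{2}$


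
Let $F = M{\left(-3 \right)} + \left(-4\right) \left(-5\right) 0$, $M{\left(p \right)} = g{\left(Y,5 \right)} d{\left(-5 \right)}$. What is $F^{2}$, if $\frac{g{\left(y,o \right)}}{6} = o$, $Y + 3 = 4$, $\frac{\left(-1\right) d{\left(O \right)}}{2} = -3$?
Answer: $32400$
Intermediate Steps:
$d{\left(O \right)} = 6$ ($d{\left(O \right)} = \left(-2\right) \left(-3\right) = 6$)
$Y = 1$ ($Y = -3 + 4 = 1$)
$g{\left(y,o \right)} = 6 o$
$M{\left(p \right)} = 180$ ($M{\left(p \right)} = 6 \cdot 5 \cdot 6 = 30 \cdot 6 = 180$)
$F = 180$ ($F = 180 + \left(-4\right) \left(-5\right) 0 = 180 + 20 \cdot 0 = 180 + 0 = 180$)
$F^{2} = 180^{2} = 32400$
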